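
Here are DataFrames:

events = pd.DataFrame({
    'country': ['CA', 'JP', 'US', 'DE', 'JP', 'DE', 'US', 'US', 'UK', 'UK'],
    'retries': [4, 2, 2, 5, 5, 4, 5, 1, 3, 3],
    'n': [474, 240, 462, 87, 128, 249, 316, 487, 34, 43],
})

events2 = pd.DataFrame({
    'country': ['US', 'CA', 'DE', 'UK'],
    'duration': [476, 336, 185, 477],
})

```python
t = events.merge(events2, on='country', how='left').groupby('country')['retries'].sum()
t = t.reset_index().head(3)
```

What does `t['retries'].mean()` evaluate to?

6.66666666667

merge on 'country' (how='left') → 10 rows:
  country  retries    n  duration
0      CA        4  474     336.0
1      JP        2  240       NaN
2      US        2  462     476.0
3      DE        5   87     185.0
4      JP        5  128       NaN
5      DE        4  249     185.0
6      US        5  316     476.0
7      US        1  487     476.0
8      UK        3   34     477.0
9      UK        3   43     477.0
group by country, sum of retries:
country
CA    4
DE    9
JP    7
UK    6
US    8
Name: retries, dtype: int64
reset_index():
  country  retries
0      CA        4
1      DE        9
2      JP        7
3      UK        6
4      US        8
take first 3 rows:
  country  retries
0      CA        4
1      DE        9
2      JP        7
Then the mean of column 'retries': 6.66666666667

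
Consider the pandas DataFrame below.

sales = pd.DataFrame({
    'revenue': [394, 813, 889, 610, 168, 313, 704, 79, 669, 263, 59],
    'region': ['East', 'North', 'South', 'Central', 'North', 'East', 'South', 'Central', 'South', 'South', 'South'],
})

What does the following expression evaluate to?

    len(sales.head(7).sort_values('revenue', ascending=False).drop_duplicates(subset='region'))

take first 7 rows:
   revenue   region
0      394     East
1      813    North
2      889    South
3      610  Central
4      168    North
5      313     East
6      704    South
sort by revenue descending:
   revenue   region
2      889    South
1      813    North
6      704    South
3      610  Central
0      394     East
5      313     East
4      168    North
drop duplicate region (keep=first):
   revenue   region
2      889    South
1      813    North
3      610  Central
0      394     East
Hence 4.

4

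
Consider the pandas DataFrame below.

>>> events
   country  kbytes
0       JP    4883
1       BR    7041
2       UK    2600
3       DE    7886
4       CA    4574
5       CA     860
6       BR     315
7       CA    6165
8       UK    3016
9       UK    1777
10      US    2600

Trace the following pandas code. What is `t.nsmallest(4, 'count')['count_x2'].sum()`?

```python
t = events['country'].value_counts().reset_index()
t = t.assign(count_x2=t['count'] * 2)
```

value_counts of country:
country
UK    3
CA    3
BR    2
JP    1
DE    1
US    1
Name: count, dtype: int64
reset_index():
  country  count
0      UK      3
1      CA      3
2      BR      2
3      JP      1
4      DE      1
5      US      1
add column count_x2 = t['count'] * 2:
  country  count  count_x2
0      UK      3         6
1      CA      3         6
2      BR      2         4
3      JP      1         2
4      DE      1         2
5      US      1         2
take 4 rows with smallest count:
  country  count  count_x2
3      JP      1         2
4      DE      1         2
5      US      1         2
2      BR      2         4
Hence 10.

10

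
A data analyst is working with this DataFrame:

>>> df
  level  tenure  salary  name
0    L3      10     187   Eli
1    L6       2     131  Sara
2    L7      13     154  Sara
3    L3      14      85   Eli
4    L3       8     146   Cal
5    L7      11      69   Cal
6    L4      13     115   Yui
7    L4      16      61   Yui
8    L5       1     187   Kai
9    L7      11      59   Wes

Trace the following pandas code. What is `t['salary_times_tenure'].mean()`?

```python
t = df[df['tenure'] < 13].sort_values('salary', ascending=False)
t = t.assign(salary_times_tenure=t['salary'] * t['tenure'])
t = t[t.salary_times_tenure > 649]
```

filter rows where tenure < 13:
  level  tenure  salary  name
0    L3      10     187   Eli
1    L6       2     131  Sara
4    L3       8     146   Cal
5    L7      11      69   Cal
8    L5       1     187   Kai
9    L7      11      59   Wes
sort by salary descending:
  level  tenure  salary  name
0    L3      10     187   Eli
8    L5       1     187   Kai
4    L3       8     146   Cal
1    L6       2     131  Sara
5    L7      11      69   Cal
9    L7      11      59   Wes
add column salary_times_tenure = t['salary'] * t['tenure']:
  level  tenure  salary  name  salary_times_tenure
0    L3      10     187   Eli                 1870
8    L5       1     187   Kai                  187
4    L3       8     146   Cal                 1168
1    L6       2     131  Sara                  262
5    L7      11      69   Cal                  759
9    L7      11      59   Wes                  649
filter rows where salary_times_tenure > 649:
  level  tenure  salary name  salary_times_tenure
0    L3      10     187  Eli                 1870
4    L3       8     146  Cal                 1168
5    L7      11      69  Cal                  759
Finally, mean of column 'salary_times_tenure' = 1265.66666667.

1265.66666667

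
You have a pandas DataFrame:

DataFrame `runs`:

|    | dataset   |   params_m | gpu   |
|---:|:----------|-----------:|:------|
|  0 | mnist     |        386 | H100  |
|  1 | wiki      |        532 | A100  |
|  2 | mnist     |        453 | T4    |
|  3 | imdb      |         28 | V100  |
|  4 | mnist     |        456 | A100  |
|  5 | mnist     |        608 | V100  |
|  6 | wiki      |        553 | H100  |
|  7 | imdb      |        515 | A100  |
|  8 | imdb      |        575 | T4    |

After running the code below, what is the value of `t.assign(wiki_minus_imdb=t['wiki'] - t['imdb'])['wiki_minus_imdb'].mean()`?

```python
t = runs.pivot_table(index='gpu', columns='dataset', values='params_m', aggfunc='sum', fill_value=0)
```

pivot: rows=gpu, cols=dataset, sum(params_m):
dataset  imdb  mnist  wiki
gpu                       
A100      515    456   532
H100        0    386   553
T4        575    453     0
V100       28    608     0
add column wiki_minus_imdb = t['wiki'] - t['imdb']:
dataset  imdb  mnist  wiki  wiki_minus_imdb
gpu                                        
A100      515    456   532               17
H100        0    386   553              553
T4        575    453     0             -575
V100       28    608     0              -28
So mean() = -8.25.

-8.25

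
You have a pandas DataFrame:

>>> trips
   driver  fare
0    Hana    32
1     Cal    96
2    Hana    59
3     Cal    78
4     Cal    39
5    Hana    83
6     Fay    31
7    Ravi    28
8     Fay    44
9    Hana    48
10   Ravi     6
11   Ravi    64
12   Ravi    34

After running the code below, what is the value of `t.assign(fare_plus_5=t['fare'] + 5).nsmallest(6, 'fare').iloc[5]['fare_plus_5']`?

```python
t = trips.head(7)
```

take first 7 rows:
  driver  fare
0   Hana    32
1    Cal    96
2   Hana    59
3    Cal    78
4    Cal    39
5   Hana    83
6    Fay    31
add column fare_plus_5 = t['fare'] + 5:
  driver  fare  fare_plus_5
0   Hana    32           37
1    Cal    96          101
2   Hana    59           64
3    Cal    78           83
4    Cal    39           44
5   Hana    83           88
6    Fay    31           36
take 6 rows with smallest fare:
  driver  fare  fare_plus_5
6    Fay    31           36
0   Hana    32           37
4    Cal    39           44
2   Hana    59           64
3    Cal    78           83
5   Hana    83           88

88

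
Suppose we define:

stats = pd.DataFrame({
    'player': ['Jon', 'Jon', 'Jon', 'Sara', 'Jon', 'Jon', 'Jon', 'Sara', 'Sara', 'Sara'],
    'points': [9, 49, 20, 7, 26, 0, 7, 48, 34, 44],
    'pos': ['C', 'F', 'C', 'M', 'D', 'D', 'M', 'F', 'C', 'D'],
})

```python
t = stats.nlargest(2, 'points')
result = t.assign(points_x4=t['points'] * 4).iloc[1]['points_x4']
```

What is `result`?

take 2 rows with largest points:
  player  points pos
1    Jon      49   F
7   Sara      48   F
add column points_x4 = t['points'] * 4:
  player  points pos  points_x4
1    Jon      49   F        196
7   Sara      48   F        192
Taking the value at position 1, column 'points_x4' gives 192.

192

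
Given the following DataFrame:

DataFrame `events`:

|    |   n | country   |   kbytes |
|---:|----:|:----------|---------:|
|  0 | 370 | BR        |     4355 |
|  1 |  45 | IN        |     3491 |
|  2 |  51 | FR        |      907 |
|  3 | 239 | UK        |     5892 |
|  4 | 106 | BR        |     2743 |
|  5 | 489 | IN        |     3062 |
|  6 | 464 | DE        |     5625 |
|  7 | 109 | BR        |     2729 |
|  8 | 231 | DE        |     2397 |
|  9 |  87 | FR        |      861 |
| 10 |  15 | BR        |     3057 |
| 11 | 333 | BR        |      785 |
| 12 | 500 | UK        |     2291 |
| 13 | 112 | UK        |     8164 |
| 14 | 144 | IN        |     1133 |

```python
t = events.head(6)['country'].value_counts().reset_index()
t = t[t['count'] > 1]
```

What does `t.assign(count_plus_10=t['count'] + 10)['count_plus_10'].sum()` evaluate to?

24

take first 6 rows:
     n country  kbytes
0  370      BR    4355
1   45      IN    3491
2   51      FR     907
3  239      UK    5892
4  106      BR    2743
5  489      IN    3062
value_counts of country:
country
BR    2
IN    2
FR    1
UK    1
Name: count, dtype: int64
reset_index():
  country  count
0      BR      2
1      IN      2
2      FR      1
3      UK      1
filter rows where count > 1:
  country  count
0      BR      2
1      IN      2
add column count_plus_10 = t['count'] + 10:
  country  count  count_plus_10
0      BR      2             12
1      IN      2             12
sum of column 'count_plus_10' → 24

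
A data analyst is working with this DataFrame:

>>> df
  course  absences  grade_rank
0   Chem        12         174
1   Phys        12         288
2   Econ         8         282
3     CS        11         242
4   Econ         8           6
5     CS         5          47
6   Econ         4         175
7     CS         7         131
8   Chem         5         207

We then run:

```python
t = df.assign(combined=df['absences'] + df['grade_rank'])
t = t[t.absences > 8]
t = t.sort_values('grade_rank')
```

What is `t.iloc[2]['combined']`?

add column combined = df['absences'] + df['grade_rank']:
  course  absences  grade_rank  combined
0   Chem        12         174       186
1   Phys        12         288       300
2   Econ         8         282       290
3     CS        11         242       253
4   Econ         8           6        14
5     CS         5          47        52
6   Econ         4         175       179
7     CS         7         131       138
8   Chem         5         207       212
filter rows where absences > 8:
  course  absences  grade_rank  combined
0   Chem        12         174       186
1   Phys        12         288       300
3     CS        11         242       253
sort by grade_rank:
  course  absences  grade_rank  combined
0   Chem        12         174       186
3     CS        11         242       253
1   Phys        12         288       300
Taking the value at position 2, column 'combined' gives 300.

300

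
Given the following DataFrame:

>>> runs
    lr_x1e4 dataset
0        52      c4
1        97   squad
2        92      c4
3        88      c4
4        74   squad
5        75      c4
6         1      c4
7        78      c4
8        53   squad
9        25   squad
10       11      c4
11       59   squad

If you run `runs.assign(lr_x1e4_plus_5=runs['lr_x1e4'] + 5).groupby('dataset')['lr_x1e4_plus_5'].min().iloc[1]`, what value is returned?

30

add column lr_x1e4_plus_5 = runs['lr_x1e4'] + 5:
    lr_x1e4 dataset  lr_x1e4_plus_5
0        52      c4              57
1        97   squad             102
2        92      c4              97
3        88      c4              93
4        74   squad              79
5        75      c4              80
6         1      c4               6
7        78      c4              83
8        53   squad              58
9        25   squad              30
10       11      c4              16
11       59   squad              64
group by dataset, min of lr_x1e4_plus_5:
dataset
c4        6
squad    30
Name: lr_x1e4_plus_5, dtype: int64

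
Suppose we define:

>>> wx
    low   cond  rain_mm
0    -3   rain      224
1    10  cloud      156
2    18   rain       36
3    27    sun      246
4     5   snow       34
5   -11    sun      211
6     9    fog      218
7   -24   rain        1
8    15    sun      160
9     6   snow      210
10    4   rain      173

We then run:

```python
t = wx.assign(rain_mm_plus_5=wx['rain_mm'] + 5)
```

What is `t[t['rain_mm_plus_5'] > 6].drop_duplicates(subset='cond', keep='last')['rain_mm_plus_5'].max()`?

add column rain_mm_plus_5 = wx['rain_mm'] + 5:
    low   cond  rain_mm  rain_mm_plus_5
0    -3   rain      224             229
1    10  cloud      156             161
2    18   rain       36              41
3    27    sun      246             251
4     5   snow       34              39
5   -11    sun      211             216
6     9    fog      218             223
7   -24   rain        1               6
8    15    sun      160             165
9     6   snow      210             215
10    4   rain      173             178
filter rows where rain_mm_plus_5 > 6:
    low   cond  rain_mm  rain_mm_plus_5
0    -3   rain      224             229
1    10  cloud      156             161
2    18   rain       36              41
3    27    sun      246             251
4     5   snow       34              39
5   -11    sun      211             216
6     9    fog      218             223
8    15    sun      160             165
9     6   snow      210             215
10    4   rain      173             178
drop duplicate cond (keep=last):
    low   cond  rain_mm  rain_mm_plus_5
1    10  cloud      156             161
6     9    fog      218             223
8    15    sun      160             165
9     6   snow      210             215
10    4   rain      173             178

223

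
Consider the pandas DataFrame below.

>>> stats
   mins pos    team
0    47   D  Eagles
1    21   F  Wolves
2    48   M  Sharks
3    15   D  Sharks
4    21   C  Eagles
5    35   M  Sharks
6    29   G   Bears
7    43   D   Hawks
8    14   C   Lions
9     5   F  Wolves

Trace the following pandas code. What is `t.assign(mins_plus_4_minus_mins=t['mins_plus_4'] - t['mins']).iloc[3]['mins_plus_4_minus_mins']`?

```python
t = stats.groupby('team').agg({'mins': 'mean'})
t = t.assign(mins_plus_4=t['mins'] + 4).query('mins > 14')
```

group by team, mean of mins:
             mins
team             
Bears   29.000000
Eagles  34.000000
Hawks   43.000000
Lions   14.000000
Sharks  32.666667
Wolves  13.000000
add column mins_plus_4 = t['mins'] + 4:
             mins  mins_plus_4
team                          
Bears   29.000000    33.000000
Eagles  34.000000    38.000000
Hawks   43.000000    47.000000
Lions   14.000000    18.000000
Sharks  32.666667    36.666667
Wolves  13.000000    17.000000
filter rows where mins > 14:
             mins  mins_plus_4
team                          
Bears   29.000000    33.000000
Eagles  34.000000    38.000000
Hawks   43.000000    47.000000
Sharks  32.666667    36.666667
add column mins_plus_4_minus_mins = t['mins_plus_4'] - t['mins']:
             mins  mins_plus_4  mins_plus_4_minus_mins
team                                                  
Bears   29.000000    33.000000                     4.0
Eagles  34.000000    38.000000                     4.0
Hawks   43.000000    47.000000                     4.0
Sharks  32.666667    36.666667                     4.0
Taking the value at position 3, column 'mins_plus_4_minus_mins' gives 4.0.

4.0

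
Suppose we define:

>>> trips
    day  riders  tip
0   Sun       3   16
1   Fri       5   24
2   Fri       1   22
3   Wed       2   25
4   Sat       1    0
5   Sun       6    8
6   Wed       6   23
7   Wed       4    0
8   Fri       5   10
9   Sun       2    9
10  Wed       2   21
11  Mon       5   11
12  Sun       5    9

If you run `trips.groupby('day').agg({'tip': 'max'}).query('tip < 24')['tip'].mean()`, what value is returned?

9.0

group by day, max of tip:
     tip
day     
Fri   24
Mon   11
Sat    0
Sun   16
Wed   25
filter rows where tip < 24:
     tip
day     
Mon   11
Sat    0
Sun   16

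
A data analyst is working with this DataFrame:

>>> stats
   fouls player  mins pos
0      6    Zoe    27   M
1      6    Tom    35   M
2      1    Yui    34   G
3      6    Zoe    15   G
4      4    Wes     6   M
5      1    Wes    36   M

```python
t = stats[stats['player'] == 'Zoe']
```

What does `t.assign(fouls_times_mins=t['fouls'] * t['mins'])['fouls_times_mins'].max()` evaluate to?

filter rows where player == 'Zoe':
   fouls player  mins pos
0      6    Zoe    27   M
3      6    Zoe    15   G
add column fouls_times_mins = t['fouls'] * t['mins']:
   fouls player  mins pos  fouls_times_mins
0      6    Zoe    27   M               162
3      6    Zoe    15   G                90
Finally, max of column 'fouls_times_mins' = 162.

162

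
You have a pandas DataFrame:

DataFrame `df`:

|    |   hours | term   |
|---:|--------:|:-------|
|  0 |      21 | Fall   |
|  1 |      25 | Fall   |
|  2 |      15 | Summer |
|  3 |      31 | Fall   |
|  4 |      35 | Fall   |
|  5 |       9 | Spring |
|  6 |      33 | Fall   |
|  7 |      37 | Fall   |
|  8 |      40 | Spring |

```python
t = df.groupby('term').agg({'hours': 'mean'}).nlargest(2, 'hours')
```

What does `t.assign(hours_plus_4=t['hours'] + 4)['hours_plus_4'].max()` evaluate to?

34.3333333333

group by term, mean of hours:
            hours
term             
Fall    30.333333
Spring  24.500000
Summer  15.000000
take 2 rows with largest hours:
            hours
term             
Fall    30.333333
Spring  24.500000
add column hours_plus_4 = t['hours'] + 4:
            hours  hours_plus_4
term                           
Fall    30.333333     34.333333
Spring  24.500000     28.500000
max of column 'hours_plus_4' → 34.3333333333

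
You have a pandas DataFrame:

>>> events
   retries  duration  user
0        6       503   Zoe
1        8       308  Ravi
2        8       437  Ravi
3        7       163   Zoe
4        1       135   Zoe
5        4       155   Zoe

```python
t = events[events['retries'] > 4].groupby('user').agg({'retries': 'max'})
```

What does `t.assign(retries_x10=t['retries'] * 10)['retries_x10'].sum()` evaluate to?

filter rows where retries > 4:
   retries  duration  user
0        6       503   Zoe
1        8       308  Ravi
2        8       437  Ravi
3        7       163   Zoe
group by user, max of retries:
      retries
user         
Ravi        8
Zoe         7
add column retries_x10 = t['retries'] * 10:
      retries  retries_x10
user                      
Ravi        8           80
Zoe         7           70

150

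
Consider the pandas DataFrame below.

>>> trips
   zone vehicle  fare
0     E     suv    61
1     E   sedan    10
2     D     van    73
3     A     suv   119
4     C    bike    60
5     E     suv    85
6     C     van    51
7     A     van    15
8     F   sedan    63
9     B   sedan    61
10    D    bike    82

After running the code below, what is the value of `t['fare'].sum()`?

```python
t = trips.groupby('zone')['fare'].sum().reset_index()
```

group by zone, sum of fare:
zone
A    134
B     61
C    111
D    155
E    156
F     63
Name: fare, dtype: int64
reset_index():
  zone  fare
0    A   134
1    B    61
2    C   111
3    D   155
4    E   156
5    F    63
Then the sum of column 'fare': 680

680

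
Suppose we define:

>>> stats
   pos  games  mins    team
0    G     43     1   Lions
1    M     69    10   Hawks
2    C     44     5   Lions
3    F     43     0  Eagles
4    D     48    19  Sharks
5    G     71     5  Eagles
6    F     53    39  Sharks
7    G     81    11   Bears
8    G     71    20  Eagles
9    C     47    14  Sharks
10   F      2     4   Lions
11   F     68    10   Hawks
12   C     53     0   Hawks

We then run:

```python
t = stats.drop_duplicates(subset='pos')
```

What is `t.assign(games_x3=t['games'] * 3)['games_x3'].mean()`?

drop duplicate pos (keep=first):
  pos  games  mins    team
0   G     43     1   Lions
1   M     69    10   Hawks
2   C     44     5   Lions
3   F     43     0  Eagles
4   D     48    19  Sharks
add column games_x3 = t['games'] * 3:
  pos  games  mins    team  games_x3
0   G     43     1   Lions       129
1   M     69    10   Hawks       207
2   C     44     5   Lions       132
3   F     43     0  Eagles       129
4   D     48    19  Sharks       144
Taking the mean of column 'games_x3' gives 148.2.

148.2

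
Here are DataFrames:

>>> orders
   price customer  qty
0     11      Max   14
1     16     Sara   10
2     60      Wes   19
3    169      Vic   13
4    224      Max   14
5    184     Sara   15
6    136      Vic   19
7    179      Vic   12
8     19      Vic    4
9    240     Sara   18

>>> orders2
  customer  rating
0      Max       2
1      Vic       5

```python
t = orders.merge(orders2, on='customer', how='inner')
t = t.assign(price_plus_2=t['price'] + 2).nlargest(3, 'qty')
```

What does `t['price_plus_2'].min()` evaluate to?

merge on 'customer' (how='inner') → 6 rows:
   price customer  qty  rating
0     11      Max   14       2
1    169      Vic   13       5
2    224      Max   14       2
3    136      Vic   19       5
4    179      Vic   12       5
5     19      Vic    4       5
add column price_plus_2 = t['price'] + 2:
   price customer  qty  rating  price_plus_2
0     11      Max   14       2            13
1    169      Vic   13       5           171
2    224      Max   14       2           226
3    136      Vic   19       5           138
4    179      Vic   12       5           181
5     19      Vic    4       5            21
take 3 rows with largest qty:
   price customer  qty  rating  price_plus_2
3    136      Vic   19       5           138
0     11      Max   14       2            13
2    224      Max   14       2           226
min of column 'price_plus_2' → 13

13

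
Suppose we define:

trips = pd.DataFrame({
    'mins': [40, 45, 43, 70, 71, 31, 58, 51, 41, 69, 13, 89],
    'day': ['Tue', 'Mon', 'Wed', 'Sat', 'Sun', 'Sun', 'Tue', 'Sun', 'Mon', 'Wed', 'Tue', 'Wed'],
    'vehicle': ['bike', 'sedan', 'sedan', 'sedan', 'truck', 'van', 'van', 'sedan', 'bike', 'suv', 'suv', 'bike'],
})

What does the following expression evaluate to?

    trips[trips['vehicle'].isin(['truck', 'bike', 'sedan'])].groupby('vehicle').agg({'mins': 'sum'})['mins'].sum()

filter rows where vehicle in ['truck', 'bike', 'sedan']:
    mins  day vehicle
0     40  Tue    bike
1     45  Mon   sedan
2     43  Wed   sedan
3     70  Sat   sedan
4     71  Sun   truck
7     51  Sun   sedan
8     41  Mon    bike
11    89  Wed    bike
group by vehicle, sum of mins:
         mins
vehicle      
bike      170
sedan     209
truck      71

450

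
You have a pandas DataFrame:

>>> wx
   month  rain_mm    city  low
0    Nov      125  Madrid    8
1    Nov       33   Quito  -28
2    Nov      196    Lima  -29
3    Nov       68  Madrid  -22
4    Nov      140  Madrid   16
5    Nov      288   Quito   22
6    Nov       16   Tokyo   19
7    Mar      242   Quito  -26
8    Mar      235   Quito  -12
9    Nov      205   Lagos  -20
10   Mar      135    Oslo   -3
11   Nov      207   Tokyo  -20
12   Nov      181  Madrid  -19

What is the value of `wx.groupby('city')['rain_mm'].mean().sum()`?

975.5

group by city, mean of rain_mm:
city
Lagos     205.0
Lima      196.0
Madrid    128.5
Oslo      135.0
Quito     199.5
Tokyo     111.5
Name: rain_mm, dtype: float64
sum of the resulting series → 975.5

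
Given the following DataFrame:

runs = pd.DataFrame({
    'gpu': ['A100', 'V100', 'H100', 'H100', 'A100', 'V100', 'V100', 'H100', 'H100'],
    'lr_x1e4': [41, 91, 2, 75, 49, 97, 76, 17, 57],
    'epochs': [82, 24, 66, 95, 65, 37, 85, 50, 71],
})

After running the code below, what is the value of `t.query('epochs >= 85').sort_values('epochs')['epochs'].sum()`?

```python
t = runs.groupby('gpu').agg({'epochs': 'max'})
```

group by gpu, max of epochs:
      epochs
gpu         
A100      82
H100      95
V100      85
filter rows where epochs >= 85:
      epochs
gpu         
H100      95
V100      85
sort by epochs:
      epochs
gpu         
V100      85
H100      95

180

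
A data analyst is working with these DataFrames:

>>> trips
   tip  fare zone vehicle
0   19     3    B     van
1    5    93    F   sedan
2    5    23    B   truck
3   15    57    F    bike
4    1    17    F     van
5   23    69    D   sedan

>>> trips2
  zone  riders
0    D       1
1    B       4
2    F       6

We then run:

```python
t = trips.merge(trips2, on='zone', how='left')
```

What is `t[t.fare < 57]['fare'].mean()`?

merge on 'zone' (how='left') → 6 rows:
   tip  fare zone vehicle  riders
0   19     3    B     van       4
1    5    93    F   sedan       6
2    5    23    B   truck       4
3   15    57    F    bike       6
4    1    17    F     van       6
5   23    69    D   sedan       1
filter rows where fare < 57:
   tip  fare zone vehicle  riders
0   19     3    B     van       4
2    5    23    B   truck       4
4    1    17    F     van       6

14.3333333333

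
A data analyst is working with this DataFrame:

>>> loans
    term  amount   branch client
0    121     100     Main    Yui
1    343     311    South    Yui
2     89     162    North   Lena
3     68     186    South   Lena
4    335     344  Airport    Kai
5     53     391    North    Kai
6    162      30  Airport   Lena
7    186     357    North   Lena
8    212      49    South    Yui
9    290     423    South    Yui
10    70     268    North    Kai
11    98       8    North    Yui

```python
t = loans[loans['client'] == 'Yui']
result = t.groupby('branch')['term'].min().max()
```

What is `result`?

filter rows where client == 'Yui':
    term  amount branch client
0    121     100   Main    Yui
1    343     311  South    Yui
8    212      49  South    Yui
9    290     423  South    Yui
11    98       8  North    Yui
group by branch, min of term:
branch
Main     121
North     98
South    212
Name: term, dtype: int64
max of the resulting series → 212

212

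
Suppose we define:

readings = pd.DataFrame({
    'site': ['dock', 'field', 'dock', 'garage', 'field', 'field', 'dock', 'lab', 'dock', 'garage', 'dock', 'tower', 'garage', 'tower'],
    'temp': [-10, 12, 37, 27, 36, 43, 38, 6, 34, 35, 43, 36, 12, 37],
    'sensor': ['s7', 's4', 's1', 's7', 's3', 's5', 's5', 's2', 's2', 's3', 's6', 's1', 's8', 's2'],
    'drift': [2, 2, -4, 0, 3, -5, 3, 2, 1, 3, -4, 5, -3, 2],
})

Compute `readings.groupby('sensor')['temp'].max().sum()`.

group by sensor, max of temp:
sensor
s1    37
s2    37
s3    36
s4    12
s5    43
s6    43
s7    27
s8    12
Name: temp, dtype: int64
Hence 247.

247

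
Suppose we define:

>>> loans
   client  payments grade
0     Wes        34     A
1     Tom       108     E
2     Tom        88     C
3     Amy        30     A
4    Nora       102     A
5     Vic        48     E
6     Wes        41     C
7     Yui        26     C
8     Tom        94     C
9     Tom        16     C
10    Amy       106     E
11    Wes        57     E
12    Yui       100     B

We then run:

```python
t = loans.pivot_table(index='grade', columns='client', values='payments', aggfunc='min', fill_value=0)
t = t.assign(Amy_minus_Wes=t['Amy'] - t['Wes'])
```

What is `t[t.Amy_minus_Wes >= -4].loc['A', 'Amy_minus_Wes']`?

-4

pivot: rows=grade, cols=client, min(payments):
client  Amy  Nora  Tom  Vic  Wes  Yui
grade                                
A        30   102    0    0   34    0
B         0     0    0    0    0  100
C         0     0   16    0   41   26
E       106     0  108   48   57    0
add column Amy_minus_Wes = t['Amy'] - t['Wes']:
client  Amy  Nora  Tom  Vic  Wes  Yui  Amy_minus_Wes
grade                                               
A        30   102    0    0   34    0             -4
B         0     0    0    0    0  100              0
C         0     0   16    0   41   26            -41
E       106     0  108   48   57    0             49
filter rows where Amy_minus_Wes >= -4:
client  Amy  Nora  Tom  Vic  Wes  Yui  Amy_minus_Wes
grade                                               
A        30   102    0    0   34    0             -4
B         0     0    0    0    0  100              0
E       106     0  108   48   57    0             49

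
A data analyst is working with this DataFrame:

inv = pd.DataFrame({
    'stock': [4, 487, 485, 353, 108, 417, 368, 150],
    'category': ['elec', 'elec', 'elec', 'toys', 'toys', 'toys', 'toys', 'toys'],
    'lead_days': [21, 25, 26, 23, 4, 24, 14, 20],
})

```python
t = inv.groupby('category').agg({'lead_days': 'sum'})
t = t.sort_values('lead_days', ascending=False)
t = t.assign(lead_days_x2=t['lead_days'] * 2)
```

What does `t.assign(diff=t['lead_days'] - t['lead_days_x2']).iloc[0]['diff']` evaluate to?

group by category, sum of lead_days:
          lead_days
category           
elec             72
toys             85
sort by lead_days descending:
          lead_days
category           
toys             85
elec             72
add column lead_days_x2 = t['lead_days'] * 2:
          lead_days  lead_days_x2
category                         
toys             85           170
elec             72           144
add column diff = t['lead_days'] - t['lead_days_x2']:
          lead_days  lead_days_x2  diff
category                               
toys             85           170   -85
elec             72           144   -72
So iloc[0]['diff'] = -85.

-85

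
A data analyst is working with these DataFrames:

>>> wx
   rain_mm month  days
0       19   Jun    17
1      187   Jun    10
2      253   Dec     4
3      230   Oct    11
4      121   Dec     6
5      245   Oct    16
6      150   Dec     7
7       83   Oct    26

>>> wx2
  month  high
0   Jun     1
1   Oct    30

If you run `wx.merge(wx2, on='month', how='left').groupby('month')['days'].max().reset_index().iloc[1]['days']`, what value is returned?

merge on 'month' (how='left') → 8 rows:
   rain_mm month  days  high
0       19   Jun    17   1.0
1      187   Jun    10   1.0
2      253   Dec     4   NaN
3      230   Oct    11  30.0
4      121   Dec     6   NaN
5      245   Oct    16  30.0
6      150   Dec     7   NaN
7       83   Oct    26  30.0
group by month, max of days:
month
Dec     7
Jun    17
Oct    26
Name: days, dtype: int64
reset_index():
  month  days
0   Dec     7
1   Jun    17
2   Oct    26
Finally, value at position 1, column 'days' = 17.

17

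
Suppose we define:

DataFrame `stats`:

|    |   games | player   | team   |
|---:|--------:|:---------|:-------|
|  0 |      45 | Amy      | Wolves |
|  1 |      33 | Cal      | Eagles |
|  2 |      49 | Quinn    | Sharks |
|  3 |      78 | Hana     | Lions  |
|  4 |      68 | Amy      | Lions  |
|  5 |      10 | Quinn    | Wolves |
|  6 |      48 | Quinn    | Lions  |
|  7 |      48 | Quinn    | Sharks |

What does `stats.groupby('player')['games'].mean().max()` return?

group by player, mean of games:
player
Amy      56.50
Cal      33.00
Hana     78.00
Quinn    38.75
Name: games, dtype: float64

78.0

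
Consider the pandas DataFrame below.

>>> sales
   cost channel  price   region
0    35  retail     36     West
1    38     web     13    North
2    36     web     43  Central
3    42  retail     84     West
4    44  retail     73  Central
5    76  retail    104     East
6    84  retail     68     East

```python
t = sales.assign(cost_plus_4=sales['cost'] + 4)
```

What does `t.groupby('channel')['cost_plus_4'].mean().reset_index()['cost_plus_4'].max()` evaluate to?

add column cost_plus_4 = sales['cost'] + 4:
   cost channel  price   region  cost_plus_4
0    35  retail     36     West           39
1    38     web     13    North           42
2    36     web     43  Central           40
3    42  retail     84     West           46
4    44  retail     73  Central           48
5    76  retail    104     East           80
6    84  retail     68     East           88
group by channel, mean of cost_plus_4:
channel
retail    60.2
web       41.0
Name: cost_plus_4, dtype: float64
reset_index():
  channel  cost_plus_4
0  retail         60.2
1     web         41.0

60.2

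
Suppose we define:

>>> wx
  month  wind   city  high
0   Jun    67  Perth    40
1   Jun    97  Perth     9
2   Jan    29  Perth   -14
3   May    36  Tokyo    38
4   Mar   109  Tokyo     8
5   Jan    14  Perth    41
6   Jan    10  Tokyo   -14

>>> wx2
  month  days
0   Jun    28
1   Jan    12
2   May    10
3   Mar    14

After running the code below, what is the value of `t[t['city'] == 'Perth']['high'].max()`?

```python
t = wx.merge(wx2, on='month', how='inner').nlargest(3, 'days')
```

merge on 'month' (how='inner') → 7 rows:
  month  wind   city  high  days
0   Jun    67  Perth    40    28
1   Jun    97  Perth     9    28
2   Jan    29  Perth   -14    12
3   May    36  Tokyo    38    10
4   Mar   109  Tokyo     8    14
5   Jan    14  Perth    41    12
6   Jan    10  Tokyo   -14    12
take 3 rows with largest days:
  month  wind   city  high  days
0   Jun    67  Perth    40    28
1   Jun    97  Perth     9    28
4   Mar   109  Tokyo     8    14
filter rows where city == 'Perth':
  month  wind   city  high  days
0   Jun    67  Perth    40    28
1   Jun    97  Perth     9    28
max of column 'high' → 40

40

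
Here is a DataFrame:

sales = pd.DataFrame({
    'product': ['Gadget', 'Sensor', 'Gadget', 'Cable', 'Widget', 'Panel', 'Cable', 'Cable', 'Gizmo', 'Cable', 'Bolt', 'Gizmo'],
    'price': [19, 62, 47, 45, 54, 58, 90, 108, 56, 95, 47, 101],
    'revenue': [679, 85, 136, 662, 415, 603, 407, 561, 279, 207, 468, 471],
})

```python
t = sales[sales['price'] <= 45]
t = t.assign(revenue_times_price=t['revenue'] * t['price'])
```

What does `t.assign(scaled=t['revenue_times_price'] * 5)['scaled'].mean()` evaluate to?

filter rows where price <= 45:
  product  price  revenue
0  Gadget     19      679
3   Cable     45      662
add column revenue_times_price = t['revenue'] * t['price']:
  product  price  revenue  revenue_times_price
0  Gadget     19      679                12901
3   Cable     45      662                29790
add column scaled = t['revenue_times_price'] * 5:
  product  price  revenue  revenue_times_price  scaled
0  Gadget     19      679                12901   64505
3   Cable     45      662                29790  148950
mean of column 'scaled' → 106727.5

106727.5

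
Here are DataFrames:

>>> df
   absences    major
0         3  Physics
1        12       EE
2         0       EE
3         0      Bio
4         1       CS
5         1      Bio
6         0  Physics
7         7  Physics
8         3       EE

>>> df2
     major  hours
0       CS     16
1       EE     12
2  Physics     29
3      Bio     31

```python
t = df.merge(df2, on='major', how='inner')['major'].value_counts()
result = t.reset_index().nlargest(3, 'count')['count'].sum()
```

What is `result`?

merge on 'major' (how='inner') → 9 rows:
   absences    major  hours
0         3  Physics     29
1        12       EE     12
2         0       EE     12
3         0      Bio     31
4         1       CS     16
5         1      Bio     31
6         0  Physics     29
7         7  Physics     29
8         3       EE     12
value_counts of major:
major
Physics    3
EE         3
Bio        2
CS         1
Name: count, dtype: int64
reset_index():
     major  count
0  Physics      3
1       EE      3
2      Bio      2
3       CS      1
take 3 rows with largest count:
     major  count
0  Physics      3
1       EE      3
2      Bio      2
Taking the sum of column 'count' gives 8.

8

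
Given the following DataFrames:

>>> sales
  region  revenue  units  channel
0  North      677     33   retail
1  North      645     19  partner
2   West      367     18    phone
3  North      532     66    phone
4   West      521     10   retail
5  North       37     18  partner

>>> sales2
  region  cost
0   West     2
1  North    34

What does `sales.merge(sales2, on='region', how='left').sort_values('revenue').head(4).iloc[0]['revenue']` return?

37

merge on 'region' (how='left') → 6 rows:
  region  revenue  units  channel  cost
0  North      677     33   retail    34
1  North      645     19  partner    34
2   West      367     18    phone     2
3  North      532     66    phone    34
4   West      521     10   retail     2
5  North       37     18  partner    34
sort by revenue:
  region  revenue  units  channel  cost
5  North       37     18  partner    34
2   West      367     18    phone     2
4   West      521     10   retail     2
3  North      532     66    phone    34
1  North      645     19  partner    34
0  North      677     33   retail    34
take first 4 rows:
  region  revenue  units  channel  cost
5  North       37     18  partner    34
2   West      367     18    phone     2
4   West      521     10   retail     2
3  North      532     66    phone    34
Taking the value at position 0, column 'revenue' gives 37.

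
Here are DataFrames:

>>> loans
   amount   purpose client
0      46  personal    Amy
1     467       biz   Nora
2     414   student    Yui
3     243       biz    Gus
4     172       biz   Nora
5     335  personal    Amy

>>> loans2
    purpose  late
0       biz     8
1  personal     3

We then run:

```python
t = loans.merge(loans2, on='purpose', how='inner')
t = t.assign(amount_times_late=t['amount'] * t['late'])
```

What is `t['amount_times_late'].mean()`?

merge on 'purpose' (how='inner') → 5 rows:
   amount   purpose client  late
0      46  personal    Amy     3
1     467       biz   Nora     8
2     243       biz    Gus     8
3     172       biz   Nora     8
4     335  personal    Amy     3
add column amount_times_late = t['amount'] * t['late']:
   amount   purpose client  late  amount_times_late
0      46  personal    Amy     3                138
1     467       biz   Nora     8               3736
2     243       biz    Gus     8               1944
3     172       biz   Nora     8               1376
4     335  personal    Amy     3               1005

1639.8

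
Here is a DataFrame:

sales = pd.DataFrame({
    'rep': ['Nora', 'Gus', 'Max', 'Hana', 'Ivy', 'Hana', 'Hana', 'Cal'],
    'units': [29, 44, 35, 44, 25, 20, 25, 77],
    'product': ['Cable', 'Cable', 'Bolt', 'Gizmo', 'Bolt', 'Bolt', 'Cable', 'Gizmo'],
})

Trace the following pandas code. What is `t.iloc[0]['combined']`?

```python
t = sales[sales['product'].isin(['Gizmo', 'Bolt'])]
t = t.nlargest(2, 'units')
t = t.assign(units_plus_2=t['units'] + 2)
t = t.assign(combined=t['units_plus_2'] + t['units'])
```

156

filter rows where product in ['Gizmo', 'Bolt']:
    rep  units product
2   Max     35    Bolt
3  Hana     44   Gizmo
4   Ivy     25    Bolt
5  Hana     20    Bolt
7   Cal     77   Gizmo
take 2 rows with largest units:
    rep  units product
7   Cal     77   Gizmo
3  Hana     44   Gizmo
add column units_plus_2 = t['units'] + 2:
    rep  units product  units_plus_2
7   Cal     77   Gizmo            79
3  Hana     44   Gizmo            46
add column combined = t['units_plus_2'] + t['units']:
    rep  units product  units_plus_2  combined
7   Cal     77   Gizmo            79       156
3  Hana     44   Gizmo            46        90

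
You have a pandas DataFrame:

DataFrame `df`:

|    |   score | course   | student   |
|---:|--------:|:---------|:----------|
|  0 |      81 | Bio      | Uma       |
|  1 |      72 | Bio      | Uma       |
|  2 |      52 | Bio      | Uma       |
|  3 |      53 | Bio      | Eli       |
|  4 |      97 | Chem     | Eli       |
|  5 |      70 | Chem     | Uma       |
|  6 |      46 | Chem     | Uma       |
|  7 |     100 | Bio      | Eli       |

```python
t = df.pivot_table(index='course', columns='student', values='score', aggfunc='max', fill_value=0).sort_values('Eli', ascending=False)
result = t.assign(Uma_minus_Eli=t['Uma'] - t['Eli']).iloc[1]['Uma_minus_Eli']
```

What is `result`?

-27

pivot: rows=course, cols=student, max(score):
student  Eli  Uma
course           
Bio      100   81
Chem      97   70
sort by Eli descending:
student  Eli  Uma
course           
Bio      100   81
Chem      97   70
add column Uma_minus_Eli = t['Uma'] - t['Eli']:
student  Eli  Uma  Uma_minus_Eli
course                          
Bio      100   81            -19
Chem      97   70            -27
Taking the value at position 1, column 'Uma_minus_Eli' gives -27.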